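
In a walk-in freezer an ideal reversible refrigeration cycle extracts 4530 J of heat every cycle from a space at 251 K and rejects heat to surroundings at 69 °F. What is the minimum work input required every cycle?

W_in ≈ 770.7 J

T_H = 69 °F → (69 − 32) × 5/9 = 20.56 °C = 293.71 K.
The reversible coefficient of performance is COP_R = T_C/(T_H − T_C) = 251.00/42.71 = 5.8775.
W = Q_C/COP_R = 4530/5.8775 = 770.7 J.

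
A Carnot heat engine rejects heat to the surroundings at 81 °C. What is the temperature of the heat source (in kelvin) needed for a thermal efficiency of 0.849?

T_C = 81 °C → 81 + 273.15 = 354.15 K.
From η = 1 − T_C/T_H, solving for T_H gives T_H = T_C/(1 − η) = 354.15/(1 − 0.849) = 2350 K.

T_H ≈ 2350 K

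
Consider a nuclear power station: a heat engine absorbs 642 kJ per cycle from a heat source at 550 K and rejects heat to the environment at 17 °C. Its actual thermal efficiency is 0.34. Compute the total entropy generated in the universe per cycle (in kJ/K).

ΔS_univ ≈ 0.293 kJ/K

T_C = 17 °C → 17 + 273.15 = 290.15 K.
W = η·Q_H = 0.34 × 642 = 218.3 kJ, so Q_C = Q_H − W = 423.7 kJ.
Reservoir entropy changes: ΔS_H = −Q_H/T_H = −642/550.00 = -1.167 kJ/K and ΔS_C = +Q_C/T_C = 423.7/290.15 = 1.460 kJ/K.
ΔS_univ = −Q_H/T_H + Q_C/T_C = 0.293 kJ/K (> 0, since η = 0.34 < η_Carnot = 0.472).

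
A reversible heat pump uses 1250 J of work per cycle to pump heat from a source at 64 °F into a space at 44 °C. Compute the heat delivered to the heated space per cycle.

Q_H ≈ 15100 J

T_H = 44 °C → 44 + 273.15 = 317.15 K.
T_C = 64 °F → (64 − 32) × 5/9 = 17.78 °C = 290.93 K.
COP_HP = T_H/(T_H − T_C) = 317.15/26.22 = 12.0947.
Q_H = COP_HP · W = 12.0947 × 1250 = 15100 J.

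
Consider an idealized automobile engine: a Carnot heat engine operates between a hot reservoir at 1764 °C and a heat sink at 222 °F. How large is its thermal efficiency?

η ≈ 0.814

T_H = 1764 °C → 1764 + 273.15 = 2037.15 K.
T_C = 222 °F → (222 − 32) × 5/9 = 105.56 °C = 378.71 K.
Carnot efficiency: η = 1 − T_C/T_H = 1 − 378.71/2037.15 = 0.814.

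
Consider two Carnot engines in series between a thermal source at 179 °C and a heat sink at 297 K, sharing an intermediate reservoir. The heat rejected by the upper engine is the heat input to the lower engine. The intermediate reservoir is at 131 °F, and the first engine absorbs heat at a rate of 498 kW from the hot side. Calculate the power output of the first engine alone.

T_H = 179 °C → 179 + 273.15 = 452.15 K.
T_m = 131 °F → (131 − 32) × 5/9 = 55.00 °C = 328.15 K.
First-stage efficiency η₁ = 1 − T_m/T_H = 1 − 328.15/452.15 = 0.2742.
W₁ = η₁·Q_H = 0.2742 × 498 = 136.6 kW.

Ẇ₁ ≈ 136.6 kW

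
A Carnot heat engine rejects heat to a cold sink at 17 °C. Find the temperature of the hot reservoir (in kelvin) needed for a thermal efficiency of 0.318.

T_H ≈ 425 K

T_C = 17 °C → 17 + 273.15 = 290.15 K.
From η = 1 − T_C/T_H, solving for T_H gives T_H = T_C/(1 − η) = 290.15/(1 − 0.318) = 425 K.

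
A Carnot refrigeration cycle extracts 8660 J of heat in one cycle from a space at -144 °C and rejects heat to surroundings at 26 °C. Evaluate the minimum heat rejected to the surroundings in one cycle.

Q_H ≈ 20060 J

T_H = 26 °C → 26 + 273.15 = 299.15 K.
T_C = -144 °C → -144 + 273.15 = 129.15 K.
For a reversible cycle Q_H/Q_C = T_H/T_C, so Q_H = Q_C·T_H/T_C = 8660 × 299.15/129.15 = 20060 J.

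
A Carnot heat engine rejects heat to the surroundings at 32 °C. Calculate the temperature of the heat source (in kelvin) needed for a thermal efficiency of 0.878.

T_C = 32 °C → 32 + 273.15 = 305.15 K.
From η = 1 − T_C/T_H, solving for T_H gives T_H = T_C/(1 − η) = 305.15/(1 − 0.878) = 2500 K.

T_H ≈ 2500 K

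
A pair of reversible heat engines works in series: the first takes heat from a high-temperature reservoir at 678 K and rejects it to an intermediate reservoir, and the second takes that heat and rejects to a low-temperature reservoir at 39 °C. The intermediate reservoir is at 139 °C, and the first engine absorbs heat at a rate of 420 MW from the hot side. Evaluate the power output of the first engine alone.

T_C = 39 °C → 39 + 273.15 = 312.15 K.
T_m = 139 °C → 139 + 273.15 = 412.15 K.
First-stage efficiency η₁ = 1 − T_m/T_H = 1 − 412.15/678.00 = 0.3921.
W₁ = η₁·Q_H = 0.3921 × 420 = 165 MW.

Ẇ₁ ≈ 165 MW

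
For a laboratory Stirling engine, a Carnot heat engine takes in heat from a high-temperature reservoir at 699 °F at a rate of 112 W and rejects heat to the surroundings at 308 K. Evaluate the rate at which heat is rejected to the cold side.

Q̇_C ≈ 53.59 W

T_H = 699 °F → (699 − 32) × 5/9 = 370.56 °C = 643.71 K.
For a reversible engine, η = 1 − T_C/T_H = 1 − 308.00/643.71 = 0.5215.
For a reversible cycle Q_C/Q_H = T_C/T_H, so Q_C = 112 × 308.00/643.71 = 53.59 W.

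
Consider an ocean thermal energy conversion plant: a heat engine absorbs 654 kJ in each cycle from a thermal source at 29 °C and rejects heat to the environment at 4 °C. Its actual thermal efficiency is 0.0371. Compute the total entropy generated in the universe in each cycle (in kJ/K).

ΔS_univ ≈ 0.108 kJ/K

T_H = 29 °C → 29 + 273.15 = 302.15 K.
T_C = 4 °C → 4 + 273.15 = 277.15 K.
W = η·Q_H = 0.0371 × 654 = 24.26 kJ, so Q_C = Q_H − W = 629.7 kJ.
Reservoir entropy changes: ΔS_H = −Q_H/T_H = −654/302.15 = -2.164 kJ/K and ΔS_C = +Q_C/T_C = 629.7/277.15 = 2.272 kJ/K.
ΔS_univ = −Q_H/T_H + Q_C/T_C = 0.108 kJ/K (> 0, since η = 0.0371 < η_Carnot = 0.083).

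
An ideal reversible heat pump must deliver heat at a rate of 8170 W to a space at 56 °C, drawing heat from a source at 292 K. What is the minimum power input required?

T_H = 56 °C → 56 + 273.15 = 329.15 K.
Reversible heating COP: COP_HP = T_H/(T_H − T_C) = 329.15/37.15 = 8.8600.
W = Q_H/COP_HP = 8170/8.8600 = 922.1 W.

Ẇ_in ≈ 922.1 W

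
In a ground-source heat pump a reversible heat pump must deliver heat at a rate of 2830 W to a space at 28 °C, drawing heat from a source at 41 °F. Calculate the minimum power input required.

Ẇ_in ≈ 216 W

T_H = 28 °C → 28 + 273.15 = 301.15 K.
T_C = 41 °F → (41 − 32) × 5/9 = 5.00 °C = 278.15 K.
For a reversible heat pump, COP_HP = T_H/(T_H − T_C) = 301.15/23.00 = 13.0935.
W = Q_H/COP_HP = 2830/13.0935 = 216 W.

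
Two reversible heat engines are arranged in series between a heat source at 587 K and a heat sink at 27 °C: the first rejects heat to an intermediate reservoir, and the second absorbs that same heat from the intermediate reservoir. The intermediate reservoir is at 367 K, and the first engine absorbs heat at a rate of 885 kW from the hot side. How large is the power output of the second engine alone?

T_C = 27 °C → 27 + 273.15 = 300.15 K.
Heat entering the second stage: Q_m = Q_H·(T_m/T_H) = 885 × 367.00/587.00 = 553 kW.
Second-stage efficiency η₂ = 1 − T_C/T_m = 1 − 300.15/367.00 = 0.1822, so W₂ = η₂·Q_m = 101 kW.

Ẇ₂ ≈ 101 kW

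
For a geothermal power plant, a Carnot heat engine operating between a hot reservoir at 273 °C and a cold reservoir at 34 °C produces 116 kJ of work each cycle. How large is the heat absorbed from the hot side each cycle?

Q_H ≈ 265 kJ

T_H = 273 °C → 273 + 273.15 = 546.15 K.
T_C = 34 °C → 34 + 273.15 = 307.15 K.
Carnot efficiency: η = 1 − T_C/T_H = 1 − 307.15/546.15 = 0.4376.
Q_H = W/η = 116/0.4376 = 265 kJ.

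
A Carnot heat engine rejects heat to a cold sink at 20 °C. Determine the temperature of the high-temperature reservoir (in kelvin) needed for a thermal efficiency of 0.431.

T_C = 20 °C → 20 + 273.15 = 293.15 K.
From η = 1 − T_C/T_H, solving for T_H gives T_H = T_C/(1 − η) = 293.15/(1 − 0.431) = 515 K.

T_H ≈ 515 K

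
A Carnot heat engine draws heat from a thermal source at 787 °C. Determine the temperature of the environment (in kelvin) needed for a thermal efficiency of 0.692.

T_C ≈ 326.5 K

T_H = 787 °C → 787 + 273.15 = 1060.15 K.
From η = 1 − T_C/T_H, T_C = T_H·(1 − η) = 1060.15 × (1 − 0.692) = 326.5 K.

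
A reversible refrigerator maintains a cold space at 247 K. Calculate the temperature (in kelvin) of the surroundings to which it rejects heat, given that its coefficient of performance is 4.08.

COP_R = T_C/(T_H − T_C) ⇒ T_H = T_C·(1 + 1/COP_R) = 247.00 × (1 + 1/4.08) = 308 K.

T_H ≈ 308 K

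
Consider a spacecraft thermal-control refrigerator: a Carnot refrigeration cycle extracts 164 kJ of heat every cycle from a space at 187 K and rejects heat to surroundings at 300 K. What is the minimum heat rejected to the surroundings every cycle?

Q_H ≈ 263 kJ

For a reversible cycle Q_H/Q_C = T_H/T_C, so Q_H = Q_C·T_H/T_C = 164 × 300.00/187.00 = 263 kJ.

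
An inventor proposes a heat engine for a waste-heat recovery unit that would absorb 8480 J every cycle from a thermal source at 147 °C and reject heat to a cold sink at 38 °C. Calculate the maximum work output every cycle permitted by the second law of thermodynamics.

T_H = 147 °C → 147 + 273.15 = 420.15 K.
T_C = 38 °C → 38 + 273.15 = 311.15 K.
No engine can exceed the Carnot limit: η_max = 1 − T_C/T_H = 1 − 311.15/420.15 = 0.2594.
W_max = η_max · Q_H = 0.2594 × 8480 = 2200 J.

W_max ≈ 2200 J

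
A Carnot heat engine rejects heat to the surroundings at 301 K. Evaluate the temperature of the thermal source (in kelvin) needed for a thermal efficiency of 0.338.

T_H ≈ 455 K

From η = 1 − T_C/T_H, solving for T_H gives T_H = T_C/(1 − η) = 301.00/(1 − 0.338) = 455 K.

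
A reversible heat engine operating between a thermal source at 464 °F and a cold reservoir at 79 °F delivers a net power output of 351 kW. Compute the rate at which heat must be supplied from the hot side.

Q̇_H ≈ 842.1 kW

T_H = 464 °F → (464 − 32) × 5/9 = 240.00 °C = 513.15 K.
T_C = 79 °F → (79 − 32) × 5/9 = 26.11 °C = 299.26 K.
Carnot efficiency: η = 1 − T_C/T_H = 1 − 299.26/513.15 = 0.4168.
Q_H = W/η = 351/0.4168 = 842.1 kW.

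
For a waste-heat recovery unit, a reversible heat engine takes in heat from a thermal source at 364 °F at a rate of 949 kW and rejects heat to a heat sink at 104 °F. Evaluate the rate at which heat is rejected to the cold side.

T_H = 364 °F → (364 − 32) × 5/9 = 184.44 °C = 457.59 K.
T_C = 104 °F → (104 − 32) × 5/9 = 40.00 °C = 313.15 K.
Since the cycle is reversible, η = 1 − T_C/T_H = 1 − 313.15/457.59 = 0.3157.
For a reversible cycle Q_C/Q_H = T_C/T_H, so Q_C = 949 × 313.15/457.59 = 649 kW.

Q̇_C ≈ 649 kW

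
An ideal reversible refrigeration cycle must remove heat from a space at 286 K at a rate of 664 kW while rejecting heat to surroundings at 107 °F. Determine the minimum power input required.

T_H = 107 °F → (107 − 32) × 5/9 = 41.67 °C = 314.82 K.
Carnot COP: COP_R = T_C/(T_H − T_C) = 286.00/28.82 = 9.9248.
W = Q_C/COP_R = 664/9.9248 = 66.9 kW.

Ẇ_in ≈ 66.9 kW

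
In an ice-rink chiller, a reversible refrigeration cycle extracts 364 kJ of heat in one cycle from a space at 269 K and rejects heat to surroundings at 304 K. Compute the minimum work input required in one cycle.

W_in ≈ 47.4 kJ

The reversible coefficient of performance is COP_R = T_C/(T_H − T_C) = 269.00/35.00 = 7.6857.
W = Q_C/COP_R = 364/7.6857 = 47.4 kJ.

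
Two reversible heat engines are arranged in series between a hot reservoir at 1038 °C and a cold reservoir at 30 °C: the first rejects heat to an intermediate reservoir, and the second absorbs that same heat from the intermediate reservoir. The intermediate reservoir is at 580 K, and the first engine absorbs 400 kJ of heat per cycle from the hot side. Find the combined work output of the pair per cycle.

T_H = 1038 °C → 1038 + 273.15 = 1311.15 K.
T_C = 30 °C → 30 + 273.15 = 303.15 K.
Two reversible stages in series are equivalent to a single Carnot engine between T_H and T_C, so η_total = 1 − T_C/T_H = 1 − 303.15/1311.15 = 0.7688.
W_total = η_total · Q_H = 0.7688 × 400 = 307.5 kJ.

W_total ≈ 307.5 kJ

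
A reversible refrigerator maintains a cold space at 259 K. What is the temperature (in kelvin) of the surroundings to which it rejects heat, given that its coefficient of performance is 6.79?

T_H ≈ 297 K

COP_R = T_C/(T_H − T_C) ⇒ T_H = T_C·(1 + 1/COP_R) = 259.00 × (1 + 1/6.79) = 297 K.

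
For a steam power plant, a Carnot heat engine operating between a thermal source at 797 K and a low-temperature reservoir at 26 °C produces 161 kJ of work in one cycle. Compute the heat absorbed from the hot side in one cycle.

T_C = 26 °C → 26 + 273.15 = 299.15 K.
The Carnot efficiency is η = 1 − T_C/T_H = 1 − 299.15/797.00 = 0.6247.
Q_H = W/η = 161/0.6247 = 258 kJ.

Q_H ≈ 258 kJ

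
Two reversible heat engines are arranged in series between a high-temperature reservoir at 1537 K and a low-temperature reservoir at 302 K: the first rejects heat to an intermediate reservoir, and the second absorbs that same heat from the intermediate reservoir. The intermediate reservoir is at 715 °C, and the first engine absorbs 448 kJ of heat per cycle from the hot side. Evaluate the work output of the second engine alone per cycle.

T_m = 715 °C → 715 + 273.15 = 988.15 K.
Heat entering the second stage: Q_m = Q_H·(T_m/T_H) = 448 × 988.15/1537.00 = 288 kJ.
Second-stage efficiency η₂ = 1 − T_C/T_m = 1 − 302.00/988.15 = 0.6944, so W₂ = η₂·Q_m = 200 kJ.

W₂ ≈ 200 kJ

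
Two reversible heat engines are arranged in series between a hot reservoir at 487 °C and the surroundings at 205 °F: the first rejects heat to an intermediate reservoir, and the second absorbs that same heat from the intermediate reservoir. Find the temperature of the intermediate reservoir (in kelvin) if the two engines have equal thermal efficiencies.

T_H = 487 °C → 487 + 273.15 = 760.15 K.
T_C = 205 °F → (205 − 32) × 5/9 = 96.11 °C = 369.26 K.
Equal efficiencies require 1 − T_m/T_H = 1 − T_C/T_m, i.e. T_m/T_H = T_C/T_m, so T_m = √(T_H·T_C) = √(760.15 × 369.26) = 530 K.

T_m ≈ 530 K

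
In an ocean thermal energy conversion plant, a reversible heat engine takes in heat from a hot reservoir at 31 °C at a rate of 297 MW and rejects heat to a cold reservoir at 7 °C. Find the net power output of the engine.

Ẇ ≈ 23.4 MW

T_H = 31 °C → 31 + 273.15 = 304.15 K.
T_C = 7 °C → 7 + 273.15 = 280.15 K.
Carnot efficiency: η = 1 − T_C/T_H = 1 − 280.15/304.15 = 0.0789.
W = η·Q_H = 0.0789 × 297 = 23.4 MW.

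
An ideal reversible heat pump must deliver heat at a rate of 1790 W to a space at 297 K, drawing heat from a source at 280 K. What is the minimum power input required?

Reversible heating COP: COP_HP = T_H/(T_H − T_C) = 297.00/17.00 = 17.4706.
W = Q_H/COP_HP = 1790/17.4706 = 102 W.

Ẇ_in ≈ 102 W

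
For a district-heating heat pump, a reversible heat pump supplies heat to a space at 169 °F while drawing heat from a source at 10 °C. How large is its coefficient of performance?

COP_HP ≈ 5.28

T_H = 169 °F → (169 − 32) × 5/9 = 76.11 °C = 349.26 K.
T_C = 10 °C → 10 + 273.15 = 283.15 K.
For a reversible heat pump, COP_HP = T_H/(T_H − T_C) = 349.26/(349.26 − 283.15) = 5.28.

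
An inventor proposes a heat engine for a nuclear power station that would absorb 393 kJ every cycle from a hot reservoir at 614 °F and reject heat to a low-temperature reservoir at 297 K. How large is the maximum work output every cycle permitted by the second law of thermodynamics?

T_H = 614 °F → (614 − 32) × 5/9 = 323.33 °C = 596.48 K.
The second-law ceiling is the Carnot efficiency, η_max = 1 − T_C/T_H = 1 − 297.00/596.48 = 0.5021.
W_max = η_max · Q_H = 0.5021 × 393 = 197 kJ.

W_max ≈ 197 kJ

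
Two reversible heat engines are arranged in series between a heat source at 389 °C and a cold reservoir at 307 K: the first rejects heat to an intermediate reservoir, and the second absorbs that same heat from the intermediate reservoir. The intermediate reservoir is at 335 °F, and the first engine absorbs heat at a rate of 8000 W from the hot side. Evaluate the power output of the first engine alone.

Ẇ₁ ≈ 2670 W

T_H = 389 °C → 389 + 273.15 = 662.15 K.
T_m = 335 °F → (335 − 32) × 5/9 = 168.33 °C = 441.48 K.
First-stage efficiency η₁ = 1 − T_m/T_H = 1 − 441.48/662.15 = 0.3333.
W₁ = η₁·Q_H = 0.3333 × 8000 = 2670 W.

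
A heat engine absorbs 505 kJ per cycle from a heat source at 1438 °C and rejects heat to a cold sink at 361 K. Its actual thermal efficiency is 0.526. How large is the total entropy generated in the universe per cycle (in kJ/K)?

ΔS_univ ≈ 0.368 kJ/K

T_H = 1438 °C → 1438 + 273.15 = 1711.15 K.
W = η·Q_H = 0.526 × 505 = 265.6 kJ, so Q_C = Q_H − W = 239.4 kJ.
Entropy balance on the reservoirs: −Q_H/T_H = -0.2951 kJ/K, +Q_C/T_C = 0.6631 kJ/K.
ΔS_univ = −Q_H/T_H + Q_C/T_C = 0.368 kJ/K (> 0, since η = 0.526 < η_Carnot = 0.789).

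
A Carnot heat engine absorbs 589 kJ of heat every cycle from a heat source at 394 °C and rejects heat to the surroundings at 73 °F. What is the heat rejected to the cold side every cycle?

Q_C ≈ 261.3 kJ

T_H = 394 °C → 394 + 273.15 = 667.15 K.
T_C = 73 °F → (73 − 32) × 5/9 = 22.78 °C = 295.93 K.
Since the cycle is reversible, η = 1 − T_C/T_H = 1 − 295.93/667.15 = 0.5564.
For a reversible cycle Q_C/Q_H = T_C/T_H, so Q_C = 589 × 295.93/667.15 = 261.3 kJ.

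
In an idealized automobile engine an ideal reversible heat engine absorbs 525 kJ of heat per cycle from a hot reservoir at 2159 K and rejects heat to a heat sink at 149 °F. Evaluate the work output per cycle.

T_C = 149 °F → (149 − 32) × 5/9 = 65.00 °C = 338.15 K.
For a reversible engine, η = 1 − T_C/T_H = 1 − 338.15/2159.00 = 0.8434.
W = η·Q_H = 0.8434 × 525 = 442.8 kJ.

W ≈ 442.8 kJ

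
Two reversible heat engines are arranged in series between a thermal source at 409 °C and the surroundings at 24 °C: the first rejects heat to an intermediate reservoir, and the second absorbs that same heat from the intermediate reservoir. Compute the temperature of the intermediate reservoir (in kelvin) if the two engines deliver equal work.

T_m ≈ 490 K

T_H = 409 °C → 409 + 273.15 = 682.15 K.
T_C = 24 °C → 24 + 273.15 = 297.15 K.
For reversible stages Q_m = Q_H·(T_m/T_H). Setting W₁ = Q_H(1 − T_m/T_H) equal to W₂ = Q_m(1 − T_C/T_m) = Q_H·(T_m − T_C)/T_H gives T_H − T_m = T_m − T_C, so T_m = (T_H + T_C)/2 = (682.15 + 297.15)/2 = 490 K.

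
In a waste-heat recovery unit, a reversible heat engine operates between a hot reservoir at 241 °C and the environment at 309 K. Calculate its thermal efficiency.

η ≈ 0.399

T_H = 241 °C → 241 + 273.15 = 514.15 K.
Since the cycle is reversible, η = 1 − T_C/T_H = 1 − 309.00/514.15 = 0.399.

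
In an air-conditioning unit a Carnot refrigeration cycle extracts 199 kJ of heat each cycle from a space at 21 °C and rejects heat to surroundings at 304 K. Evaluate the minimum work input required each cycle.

T_C = 21 °C → 21 + 273.15 = 294.15 K.
The reversible coefficient of performance is COP_R = T_C/(T_H − T_C) = 294.15/9.85 = 29.8629.
W = Q_C/COP_R = 199/29.8629 = 6.664 kJ.

W_in ≈ 6.664 kJ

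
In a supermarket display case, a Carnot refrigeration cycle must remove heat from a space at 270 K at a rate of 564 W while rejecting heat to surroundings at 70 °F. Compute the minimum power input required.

Ẇ_in ≈ 50.68 W

T_H = 70 °F → (70 − 32) × 5/9 = 21.11 °C = 294.26 K.
The reversible coefficient of performance is COP_R = T_C/(T_H − T_C) = 270.00/24.26 = 11.1289.
W = Q_C/COP_R = 564/11.1289 = 50.68 W.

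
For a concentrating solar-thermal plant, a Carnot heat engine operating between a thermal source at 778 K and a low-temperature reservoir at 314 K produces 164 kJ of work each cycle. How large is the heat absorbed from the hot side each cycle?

Carnot efficiency: η = 1 − T_C/T_H = 1 − 314.00/778.00 = 0.5964.
Q_H = W/η = 164/0.5964 = 275 kJ.

Q_H ≈ 275 kJ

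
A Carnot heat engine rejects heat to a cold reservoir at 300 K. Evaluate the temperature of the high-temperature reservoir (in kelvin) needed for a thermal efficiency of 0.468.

T_H ≈ 563.9 K

From η = 1 − T_C/T_H, solving for T_H gives T_H = T_C/(1 − η) = 300.00/(1 − 0.468) = 563.9 K.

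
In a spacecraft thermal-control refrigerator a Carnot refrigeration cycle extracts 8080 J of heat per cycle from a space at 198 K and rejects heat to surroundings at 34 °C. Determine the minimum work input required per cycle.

T_H = 34 °C → 34 + 273.15 = 307.15 K.
COP_R = T_C/(T_H − T_C) = 198.00/109.15 = 1.8140.
W = Q_C/COP_R = 8080/1.8140 = 4454 J.

W_in ≈ 4454 J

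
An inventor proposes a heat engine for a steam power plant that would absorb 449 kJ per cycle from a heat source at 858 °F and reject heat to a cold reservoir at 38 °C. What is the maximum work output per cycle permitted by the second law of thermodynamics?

W_max ≈ 258 kJ

T_H = 858 °F → (858 − 32) × 5/9 = 458.89 °C = 732.04 K.
T_C = 38 °C → 38 + 273.15 = 311.15 K.
No engine can exceed the Carnot limit: η_max = 1 − T_C/T_H = 1 − 311.15/732.04 = 0.5750.
W_max = η_max · Q_H = 0.5750 × 449 = 258 kJ.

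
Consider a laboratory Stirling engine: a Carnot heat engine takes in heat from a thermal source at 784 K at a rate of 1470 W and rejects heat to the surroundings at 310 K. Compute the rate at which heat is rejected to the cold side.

Q̇_C ≈ 581 W

Since the cycle is reversible, η = 1 − T_C/T_H = 1 − 310.00/784.00 = 0.6046.
For a reversible cycle Q_C/Q_H = T_C/T_H, so Q_C = 1470 × 310.00/784.00 = 581 W.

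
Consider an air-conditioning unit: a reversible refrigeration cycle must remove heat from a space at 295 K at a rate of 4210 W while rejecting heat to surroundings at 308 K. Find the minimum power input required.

Carnot COP: COP_R = T_C/(T_H − T_C) = 295.00/13.00 = 22.6923.
W = Q_C/COP_R = 4210/22.6923 = 185.5 W.

Ẇ_in ≈ 185.5 W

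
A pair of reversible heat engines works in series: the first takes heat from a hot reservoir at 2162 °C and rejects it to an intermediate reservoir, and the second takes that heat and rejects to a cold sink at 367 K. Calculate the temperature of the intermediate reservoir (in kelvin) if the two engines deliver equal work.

T_m ≈ 1401 K

T_H = 2162 °C → 2162 + 273.15 = 2435.15 K.
For reversible stages Q_m = Q_H·(T_m/T_H). Setting W₁ = Q_H(1 − T_m/T_H) equal to W₂ = Q_m(1 − T_C/T_m) = Q_H·(T_m − T_C)/T_H gives T_H − T_m = T_m − T_C, so T_m = (T_H + T_C)/2 = (2435.15 + 367.00)/2 = 1401 K.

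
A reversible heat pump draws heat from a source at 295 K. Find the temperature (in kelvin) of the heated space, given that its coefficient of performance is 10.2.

COP_HP = T_H/(T_H − T_C) ⇒ T_H = T_C·COP_HP/(COP_HP − 1) = 295.00 × 10.2/(10.2 − 1) = 327.1 K.

T_H ≈ 327.1 K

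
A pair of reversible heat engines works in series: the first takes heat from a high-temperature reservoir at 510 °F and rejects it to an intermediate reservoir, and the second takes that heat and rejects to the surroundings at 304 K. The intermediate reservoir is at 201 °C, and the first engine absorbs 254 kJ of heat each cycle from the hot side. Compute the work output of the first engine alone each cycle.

T_H = 510 °F → (510 − 32) × 5/9 = 265.56 °C = 538.71 K.
T_m = 201 °C → 201 + 273.15 = 474.15 K.
First-stage efficiency η₁ = 1 − T_m/T_H = 1 − 474.15/538.71 = 0.1198.
W₁ = η₁·Q_H = 0.1198 × 254 = 30.44 kJ.

W₁ ≈ 30.44 kJ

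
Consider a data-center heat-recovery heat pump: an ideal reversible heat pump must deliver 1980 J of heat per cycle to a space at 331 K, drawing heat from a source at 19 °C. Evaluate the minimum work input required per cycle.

W_in ≈ 232.4 J

T_C = 19 °C → 19 + 273.15 = 292.15 K.
For a reversible heat pump, COP_HP = T_H/(T_H − T_C) = 331.00/38.85 = 8.5199.
W = Q_H/COP_HP = 1980/8.5199 = 232.4 J.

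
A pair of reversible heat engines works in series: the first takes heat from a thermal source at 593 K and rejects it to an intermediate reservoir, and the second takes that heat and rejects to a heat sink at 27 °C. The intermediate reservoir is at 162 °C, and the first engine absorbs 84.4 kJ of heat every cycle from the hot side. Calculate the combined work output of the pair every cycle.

T_C = 27 °C → 27 + 273.15 = 300.15 K.
Two reversible stages in series are equivalent to a single Carnot engine between T_H and T_C, so η_total = 1 − T_C/T_H = 1 − 300.15/593.00 = 0.4938.
W_total = η_total · Q_H = 0.4938 × 84.4 = 41.7 kJ.

W_total ≈ 41.7 kJ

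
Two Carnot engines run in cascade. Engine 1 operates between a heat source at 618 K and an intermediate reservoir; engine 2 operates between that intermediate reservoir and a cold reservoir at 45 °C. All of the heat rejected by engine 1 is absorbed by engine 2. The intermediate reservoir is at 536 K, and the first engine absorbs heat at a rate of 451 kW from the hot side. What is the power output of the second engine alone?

Ẇ₂ ≈ 159 kW

T_C = 45 °C → 45 + 273.15 = 318.15 K.
Heat entering the second stage: Q_m = Q_H·(T_m/T_H) = 451 × 536.00/618.00 = 391 kW.
Second-stage efficiency η₂ = 1 − T_C/T_m = 1 − 318.15/536.00 = 0.4064, so W₂ = η₂·Q_m = 159 kW.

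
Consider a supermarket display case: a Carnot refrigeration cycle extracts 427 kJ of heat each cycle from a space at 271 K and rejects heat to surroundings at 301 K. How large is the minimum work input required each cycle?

W_in ≈ 47.3 kJ

The reversible coefficient of performance is COP_R = T_C/(T_H − T_C) = 271.00/30.00 = 9.0333.
W = Q_C/COP_R = 427/9.0333 = 47.3 kJ.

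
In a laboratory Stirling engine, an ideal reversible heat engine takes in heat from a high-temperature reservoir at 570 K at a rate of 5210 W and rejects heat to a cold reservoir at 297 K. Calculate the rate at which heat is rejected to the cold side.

For a reversible engine, η = 1 − T_C/T_H = 1 − 297.00/570.00 = 0.4789.
For a reversible cycle Q_C/Q_H = T_C/T_H, so Q_C = 5210 × 297.00/570.00 = 2710 W.

Q̇_C ≈ 2710 W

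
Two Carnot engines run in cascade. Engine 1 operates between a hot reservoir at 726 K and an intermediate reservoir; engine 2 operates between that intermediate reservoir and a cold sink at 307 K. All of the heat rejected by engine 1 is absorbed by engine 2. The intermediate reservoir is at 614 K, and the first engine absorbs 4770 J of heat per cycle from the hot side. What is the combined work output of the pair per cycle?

W_total ≈ 2750 J

Two reversible stages in series are equivalent to a single Carnot engine between T_H and T_C, so η_total = 1 − T_C/T_H = 1 − 307.00/726.00 = 0.5771.
W_total = η_total · Q_H = 0.5771 × 4770 = 2750 J.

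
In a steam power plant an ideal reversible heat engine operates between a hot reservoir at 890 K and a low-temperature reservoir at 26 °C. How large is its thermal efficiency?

T_C = 26 °C → 26 + 273.15 = 299.15 K.
The Carnot efficiency is η = 1 − T_C/T_H = 1 − 299.15/890.00 = 0.664.

η ≈ 0.664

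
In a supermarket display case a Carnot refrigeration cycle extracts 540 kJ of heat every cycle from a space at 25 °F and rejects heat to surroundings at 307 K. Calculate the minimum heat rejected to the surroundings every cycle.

Q_H ≈ 616 kJ

T_C = 25 °F → (25 − 32) × 5/9 = -3.89 °C = 269.26 K.
For a reversible cycle Q_H/Q_C = T_H/T_C, so Q_H = Q_C·T_H/T_C = 540 × 307.00/269.26 = 616 kJ.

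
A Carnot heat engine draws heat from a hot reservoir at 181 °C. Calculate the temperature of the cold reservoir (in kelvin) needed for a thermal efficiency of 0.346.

T_C ≈ 297 K

T_H = 181 °C → 181 + 273.15 = 454.15 K.
From η = 1 − T_C/T_H, T_C = T_H·(1 − η) = 454.15 × (1 − 0.346) = 297 K.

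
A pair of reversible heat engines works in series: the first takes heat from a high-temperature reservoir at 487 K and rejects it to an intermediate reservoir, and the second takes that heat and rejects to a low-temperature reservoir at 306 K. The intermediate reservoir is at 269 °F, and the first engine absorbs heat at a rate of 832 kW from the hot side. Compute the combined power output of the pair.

Two reversible stages in series are equivalent to a single Carnot engine between T_H and T_C, so η_total = 1 − T_C/T_H = 1 − 306.00/487.00 = 0.3717.
W_total = η_total · Q_H = 0.3717 × 832 = 309.2 kW.

Ẇ_total ≈ 309.2 kW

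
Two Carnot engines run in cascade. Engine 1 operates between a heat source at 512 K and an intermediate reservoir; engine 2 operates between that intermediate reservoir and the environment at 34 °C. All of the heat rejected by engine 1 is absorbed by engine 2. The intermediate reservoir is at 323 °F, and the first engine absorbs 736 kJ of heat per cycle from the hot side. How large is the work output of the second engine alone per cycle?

T_C = 34 °C → 34 + 273.15 = 307.15 K.
T_m = 323 °F → (323 − 32) × 5/9 = 161.67 °C = 434.82 K.
Heat entering the second stage: Q_m = Q_H·(T_m/T_H) = 736 × 434.82/512.00 = 625.0 kJ.
Second-stage efficiency η₂ = 1 − T_C/T_m = 1 − 307.15/434.82 = 0.2936, so W₂ = η₂·Q_m = 183.5 kJ.

W₂ ≈ 183.5 kJ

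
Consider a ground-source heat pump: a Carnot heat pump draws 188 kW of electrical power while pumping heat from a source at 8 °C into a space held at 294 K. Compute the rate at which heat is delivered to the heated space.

T_C = 8 °C → 8 + 273.15 = 281.15 K.
For a reversible heat pump, COP_HP = T_H/(T_H − T_C) = 294.00/12.85 = 22.8794.
Q_H = COP_HP · W = 22.8794 × 188 = 4301 kW.

Q̇_H ≈ 4301 kW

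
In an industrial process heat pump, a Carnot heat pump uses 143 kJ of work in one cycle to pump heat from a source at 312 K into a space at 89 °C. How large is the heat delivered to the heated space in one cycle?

Q_H ≈ 1030 kJ

T_H = 89 °C → 89 + 273.15 = 362.15 K.
Reversible heating COP: COP_HP = T_H/(T_H − T_C) = 362.15/50.15 = 7.2213.
Q_H = COP_HP · W = 7.2213 × 143 = 1030 kJ.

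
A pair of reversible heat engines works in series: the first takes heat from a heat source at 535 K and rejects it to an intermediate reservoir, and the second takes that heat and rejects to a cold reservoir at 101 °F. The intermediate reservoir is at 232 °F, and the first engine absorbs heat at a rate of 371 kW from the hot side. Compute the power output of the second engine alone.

Ẇ₂ ≈ 50.5 kW

T_C = 101 °F → (101 − 32) × 5/9 = 38.33 °C = 311.48 K.
T_m = 232 °F → (232 − 32) × 5/9 = 111.11 °C = 384.26 K.
Heat entering the second stage: Q_m = Q_H·(T_m/T_H) = 371 × 384.26/535.00 = 266 kW.
Second-stage efficiency η₂ = 1 − T_C/T_m = 1 − 311.48/384.26 = 0.1894, so W₂ = η₂·Q_m = 50.5 kW.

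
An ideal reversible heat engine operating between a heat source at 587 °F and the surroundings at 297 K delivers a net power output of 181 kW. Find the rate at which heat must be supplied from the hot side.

Q̇_H ≈ 370 kW

T_H = 587 °F → (587 − 32) × 5/9 = 308.33 °C = 581.48 K.
Carnot efficiency: η = 1 − T_C/T_H = 1 − 297.00/581.48 = 0.4892.
Q_H = W/η = 181/0.4892 = 370 kW.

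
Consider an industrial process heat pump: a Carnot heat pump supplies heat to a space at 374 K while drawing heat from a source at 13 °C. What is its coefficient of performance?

COP_HP ≈ 4.26

T_C = 13 °C → 13 + 273.15 = 286.15 K.
COP_HP = T_H/(T_H − T_C) = 374.00/(374.00 − 286.15) = 4.26.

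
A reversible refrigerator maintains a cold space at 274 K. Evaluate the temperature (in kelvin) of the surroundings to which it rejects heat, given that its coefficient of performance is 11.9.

T_H ≈ 297 K

COP_R = T_C/(T_H − T_C) ⇒ T_H = T_C·(1 + 1/COP_R) = 274.00 × (1 + 1/11.9) = 297 K.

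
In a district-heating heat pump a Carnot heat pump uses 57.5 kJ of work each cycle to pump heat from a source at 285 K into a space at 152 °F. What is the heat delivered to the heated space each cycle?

Q_H ≈ 356.5 kJ

T_H = 152 °F → (152 − 32) × 5/9 = 66.67 °C = 339.82 K.
The Carnot heat-pump COP is COP_HP = T_H/(T_H − T_C) = 339.82/54.82 = 6.1991.
Q_H = COP_HP · W = 6.1991 × 57.5 = 356.5 kJ.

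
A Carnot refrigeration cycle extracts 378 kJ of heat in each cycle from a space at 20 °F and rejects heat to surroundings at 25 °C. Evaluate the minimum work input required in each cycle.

T_H = 25 °C → 25 + 273.15 = 298.15 K.
T_C = 20 °F → (20 − 32) × 5/9 = -6.67 °C = 266.48 K.
COP_R = T_C/(T_H − T_C) = 266.48/31.67 = 8.4153.
W = Q_C/COP_R = 378/8.4153 = 44.9 kJ.

W_in ≈ 44.9 kJ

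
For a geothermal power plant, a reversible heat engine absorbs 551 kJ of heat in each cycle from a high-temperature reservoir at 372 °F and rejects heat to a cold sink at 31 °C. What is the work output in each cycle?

W ≈ 188 kJ

T_H = 372 °F → (372 − 32) × 5/9 = 188.89 °C = 462.04 K.
T_C = 31 °C → 31 + 273.15 = 304.15 K.
The Carnot efficiency is η = 1 − T_C/T_H = 1 − 304.15/462.04 = 0.3417.
W = η·Q_H = 0.3417 × 551 = 188 kJ.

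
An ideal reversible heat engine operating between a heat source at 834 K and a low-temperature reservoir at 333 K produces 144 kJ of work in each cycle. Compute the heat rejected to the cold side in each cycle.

Q_C ≈ 95.71 kJ

Since the cycle is reversible, η = 1 − T_C/T_H = 1 − 333.00/834.00 = 0.6007.
Since Q_C/Q_H = T_C/T_H and Q_H = W/η, Q_C = W·T_C/(T_H − T_C) = 144 × 333.00/501.00 = 95.71 kJ.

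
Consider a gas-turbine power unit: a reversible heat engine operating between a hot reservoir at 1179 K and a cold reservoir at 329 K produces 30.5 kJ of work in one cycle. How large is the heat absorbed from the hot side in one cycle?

Q_H ≈ 42.3 kJ

Carnot efficiency: η = 1 − T_C/T_H = 1 − 329.00/1179.00 = 0.7209.
Q_H = W/η = 30.5/0.7209 = 42.3 kJ.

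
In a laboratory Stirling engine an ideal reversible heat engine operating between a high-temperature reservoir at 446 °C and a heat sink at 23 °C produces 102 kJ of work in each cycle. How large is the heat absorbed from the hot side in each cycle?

Q_H ≈ 173 kJ

T_H = 446 °C → 446 + 273.15 = 719.15 K.
T_C = 23 °C → 23 + 273.15 = 296.15 K.
η_rev = 1 − T_C/T_H = 1 − 296.15/719.15 = 0.5882.
Q_H = W/η = 102/0.5882 = 173 kJ.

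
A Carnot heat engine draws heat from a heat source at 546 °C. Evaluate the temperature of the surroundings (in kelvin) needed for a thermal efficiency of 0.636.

T_H = 546 °C → 546 + 273.15 = 819.15 K.
From η = 1 − T_C/T_H, T_C = T_H·(1 − η) = 819.15 × (1 − 0.636) = 298.2 K.

T_C ≈ 298.2 K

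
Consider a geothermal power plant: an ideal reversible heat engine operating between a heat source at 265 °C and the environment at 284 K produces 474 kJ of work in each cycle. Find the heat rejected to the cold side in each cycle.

T_H = 265 °C → 265 + 273.15 = 538.15 K.
For a reversible engine, η = 1 − T_C/T_H = 1 − 284.00/538.15 = 0.4723.
Since Q_C/Q_H = T_C/T_H and Q_H = W/η, Q_C = W·T_C/(T_H − T_C) = 474 × 284.00/254.15 = 530 kJ.

Q_C ≈ 530 kJ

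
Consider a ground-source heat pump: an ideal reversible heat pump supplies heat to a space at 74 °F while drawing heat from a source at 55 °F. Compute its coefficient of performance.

T_H = 74 °F → (74 − 32) × 5/9 = 23.33 °C = 296.48 K.
T_C = 55 °F → (55 − 32) × 5/9 = 12.78 °C = 285.93 K.
Reversible heating COP: COP_HP = T_H/(T_H − T_C) = 296.48/(296.48 − 285.93) = 28.1.

COP_HP ≈ 28.1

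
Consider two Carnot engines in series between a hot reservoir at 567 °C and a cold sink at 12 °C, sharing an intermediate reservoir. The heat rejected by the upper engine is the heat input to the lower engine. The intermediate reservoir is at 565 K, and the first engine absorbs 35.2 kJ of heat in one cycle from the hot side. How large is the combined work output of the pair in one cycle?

T_H = 567 °C → 567 + 273.15 = 840.15 K.
T_C = 12 °C → 12 + 273.15 = 285.15 K.
Two reversible stages in series are equivalent to a single Carnot engine between T_H and T_C, so η_total = 1 − T_C/T_H = 1 − 285.15/840.15 = 0.6606.
W_total = η_total · Q_H = 0.6606 × 35.2 = 23.25 kJ.

W_total ≈ 23.25 kJ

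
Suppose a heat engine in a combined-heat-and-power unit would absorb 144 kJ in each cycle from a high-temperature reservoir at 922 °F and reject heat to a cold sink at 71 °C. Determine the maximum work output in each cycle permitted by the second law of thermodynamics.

T_H = 922 °F → (922 − 32) × 5/9 = 494.44 °C = 767.59 K.
T_C = 71 °C → 71 + 273.15 = 344.15 K.
The second-law ceiling is the Carnot efficiency, η_max = 1 − T_C/T_H = 1 − 344.15/767.59 = 0.5517.
W_max = η_max · Q_H = 0.5517 × 144 = 79.44 kJ.

W_max ≈ 79.44 kJ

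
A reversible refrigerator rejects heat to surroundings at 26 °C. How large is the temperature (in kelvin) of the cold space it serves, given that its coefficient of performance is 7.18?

T_C ≈ 262.6 K

T_H = 26 °C → 26 + 273.15 = 299.15 K.
COP_R = T_C/(T_H − T_C) ⇒ T_C = T_H·COP_R/(1 + COP_R) = 299.15 × 7.18/(1 + 7.18) = 262.6 K.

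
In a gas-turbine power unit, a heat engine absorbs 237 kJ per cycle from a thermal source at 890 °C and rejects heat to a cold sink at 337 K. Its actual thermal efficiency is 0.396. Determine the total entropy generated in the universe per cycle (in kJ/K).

T_H = 890 °C → 890 + 273.15 = 1163.15 K.
W = η·Q_H = 0.396 × 237 = 93.85 kJ, so Q_C = Q_H − W = 143.1 kJ.
Reservoir entropy changes: ΔS_H = −Q_H/T_H = −237/1163.15 = -0.2038 kJ/K and ΔS_C = +Q_C/T_C = 143.1/337.00 = 0.4248 kJ/K.
ΔS_univ = −Q_H/T_H + Q_C/T_C = 0.221 kJ/K (> 0, since η = 0.396 < η_Carnot = 0.710).

ΔS_univ ≈ 0.221 kJ/K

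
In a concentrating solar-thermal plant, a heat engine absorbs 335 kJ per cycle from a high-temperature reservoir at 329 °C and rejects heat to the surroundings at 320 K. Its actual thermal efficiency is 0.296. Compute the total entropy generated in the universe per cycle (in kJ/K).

T_H = 329 °C → 329 + 273.15 = 602.15 K.
W = η·Q_H = 0.296 × 335 = 99.16 kJ, so Q_C = Q_H − W = 235.8 kJ.
Entropy balance on the reservoirs: −Q_H/T_H = -0.5563 kJ/K, +Q_C/T_C = 0.7370 kJ/K.
ΔS_univ = −Q_H/T_H + Q_C/T_C = 0.181 kJ/K (> 0, since η = 0.296 < η_Carnot = 0.469).

ΔS_univ ≈ 0.181 kJ/K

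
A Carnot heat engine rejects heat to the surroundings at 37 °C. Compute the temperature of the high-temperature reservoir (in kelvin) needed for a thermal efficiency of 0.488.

T_H ≈ 606 K

T_C = 37 °C → 37 + 273.15 = 310.15 K.
From η = 1 − T_C/T_H, solving for T_H gives T_H = T_C/(1 − η) = 310.15/(1 − 0.488) = 606 K.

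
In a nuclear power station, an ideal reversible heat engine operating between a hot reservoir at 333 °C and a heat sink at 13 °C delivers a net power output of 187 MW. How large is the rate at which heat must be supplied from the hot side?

Q̇_H ≈ 354 MW

T_H = 333 °C → 333 + 273.15 = 606.15 K.
T_C = 13 °C → 13 + 273.15 = 286.15 K.
η_rev = 1 − T_C/T_H = 1 − 286.15/606.15 = 0.5279.
Q_H = W/η = 187/0.5279 = 354 MW.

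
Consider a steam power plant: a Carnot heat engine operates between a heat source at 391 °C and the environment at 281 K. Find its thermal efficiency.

T_H = 391 °C → 391 + 273.15 = 664.15 K.
η_rev = 1 − T_C/T_H = 1 − 281.00/664.15 = 0.577.

η ≈ 0.577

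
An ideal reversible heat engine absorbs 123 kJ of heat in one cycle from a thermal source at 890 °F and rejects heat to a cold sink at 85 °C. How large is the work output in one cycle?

W ≈ 64.25 kJ

T_H = 890 °F → (890 − 32) × 5/9 = 476.67 °C = 749.82 K.
T_C = 85 °C → 85 + 273.15 = 358.15 K.
Carnot efficiency: η = 1 − T_C/T_H = 1 − 358.15/749.82 = 0.5223.
W = η·Q_H = 0.5223 × 123 = 64.25 kJ.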